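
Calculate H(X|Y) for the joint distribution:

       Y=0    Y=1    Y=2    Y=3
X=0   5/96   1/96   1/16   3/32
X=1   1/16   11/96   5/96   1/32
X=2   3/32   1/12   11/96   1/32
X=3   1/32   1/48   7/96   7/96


H(X|Y) = Σ_y p(y) H(X|Y=y)
  p(Y=0) = 23/96, H(X|Y=0) = 1.8973
  p(Y=1) = 11/48, H(X|Y=1) = 1.5479
  p(Y=2) = 29/96, H(X|Y=2) = 1.9330
  p(Y=3) = 11/48, H(X|Y=3) = 1.8371
H(X|Y) = 0.2396×1.8973 + 0.2292×1.5479 + 0.3021×1.9330 + 0.2292×1.8371 = 1.8142 bits


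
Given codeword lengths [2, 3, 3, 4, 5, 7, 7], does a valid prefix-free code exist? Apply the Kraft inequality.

Kraft inequality: Σ 2^(-l_i) ≤ 1 for prefix-free code
Calculating: 2^(-2) + 2^(-3) + 2^(-3) + 2^(-4) + 2^(-5) + 2^(-7) + 2^(-7)
= 0.25 + 0.125 + 0.125 + 0.0625 + 0.03125 + 0.0078125 + 0.0078125
= 0.6094
Since 0.6094 ≤ 1, prefix-free code exists


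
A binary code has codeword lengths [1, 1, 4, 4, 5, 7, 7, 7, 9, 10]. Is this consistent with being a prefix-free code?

Kraft inequality: Σ 2^(-l_i) ≤ 1 for prefix-free code
Calculating: 2^(-1) + 2^(-1) + 2^(-4) + 2^(-4) + 2^(-5) + 2^(-7) + 2^(-7) + 2^(-7) + 2^(-9) + 2^(-10)
= 0.5 + 0.5 + 0.0625 + 0.0625 + 0.03125 + 0.0078125 + 0.0078125 + 0.0078125 + 0.001953125 + 0.0009765625
= 1.1826
Since 1.1826 > 1, prefix-free code does not exist


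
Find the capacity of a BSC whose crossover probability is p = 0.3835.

For BSC with error probability p:
C = 1 - H(p) where H(p) is binary entropy
H(0.3835) = -0.3835 × log₂(0.3835) - 0.6165 × log₂(0.6165)
H(p) = 0.9605
C = 1 - 0.9605 = 0.0395 bits/use


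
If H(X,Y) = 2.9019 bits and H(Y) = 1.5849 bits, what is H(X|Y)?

Chain rule: H(X,Y) = H(X|Y) + H(Y)
H(X|Y) = H(X,Y) - H(Y) = 2.9019 - 1.5849 = 1.317 bits


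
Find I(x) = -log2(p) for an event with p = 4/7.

Information content I(x) = -log₂(p(x))
I = -log₂(4/7) = -log₂(0.5714)
I = 0.8074 bits


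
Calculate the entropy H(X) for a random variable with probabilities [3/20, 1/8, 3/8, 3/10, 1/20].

H(X) = -Σ p(x) log₂ p(x)
  -3/20 × log₂(3/20) = 0.4105
  -1/8 × log₂(1/8) = 0.3750
  -3/8 × log₂(3/8) = 0.5306
  -3/10 × log₂(3/10) = 0.5211
  -1/20 × log₂(1/20) = 0.2161
H(X) = 2.0534 bits


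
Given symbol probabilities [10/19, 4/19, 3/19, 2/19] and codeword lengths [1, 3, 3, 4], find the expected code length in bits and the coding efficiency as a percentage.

Average length L = Σ p_i × l_i = 2.0526 bits
Entropy H = 1.7230 bits
Efficiency η = H/L × 100% = 83.94%


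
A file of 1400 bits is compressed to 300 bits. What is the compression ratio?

Compression ratio = Original / Compressed
= 1400 / 300 = 4.67:1


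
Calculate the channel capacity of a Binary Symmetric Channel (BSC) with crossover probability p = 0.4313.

For BSC with error probability p:
C = 1 - H(p) where H(p) is binary entropy
H(0.4313) = -0.4313 × log₂(0.4313) - 0.5687 × log₂(0.5687)
H(p) = 0.9863
C = 1 - 0.9863 = 0.0137 bits/use


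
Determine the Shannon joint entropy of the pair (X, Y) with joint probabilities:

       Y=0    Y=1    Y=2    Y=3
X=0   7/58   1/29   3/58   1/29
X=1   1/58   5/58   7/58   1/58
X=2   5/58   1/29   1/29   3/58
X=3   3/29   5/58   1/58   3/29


H(X,Y) = -Σ p(x,y) log₂ p(x,y)
  p(0,0)=7/58: -0.1207 × log₂(0.1207) = 0.3682
  p(0,1)=1/29: -0.0345 × log₂(0.0345) = 0.1675
  p(0,2)=3/58: -0.0517 × log₂(0.0517) = 0.2210
  p(0,3)=1/29: -0.0345 × log₂(0.0345) = 0.1675
  p(1,0)=1/58: -0.0172 × log₂(0.0172) = 0.1010
  p(1,1)=5/58: -0.0862 × log₂(0.0862) = 0.3048
  p(1,2)=7/58: -0.1207 × log₂(0.1207) = 0.3682
  p(1,3)=1/58: -0.0172 × log₂(0.0172) = 0.1010
  p(2,0)=5/58: -0.0862 × log₂(0.0862) = 0.3048
  p(2,1)=1/29: -0.0345 × log₂(0.0345) = 0.1675
  p(2,2)=1/29: -0.0345 × log₂(0.0345) = 0.1675
  p(2,3)=3/58: -0.0517 × log₂(0.0517) = 0.2210
  p(3,0)=3/29: -0.1034 × log₂(0.1034) = 0.3386
  p(3,1)=5/58: -0.0862 × log₂(0.0862) = 0.3048
  p(3,2)=1/58: -0.0172 × log₂(0.0172) = 0.1010
  p(3,3)=3/29: -0.1034 × log₂(0.1034) = 0.3386
H(X,Y) = 3.7431 bits


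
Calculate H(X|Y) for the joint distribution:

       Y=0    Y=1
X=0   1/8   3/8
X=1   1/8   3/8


H(X|Y) = Σ_y p(y) H(X|Y=y)
  p(Y=0) = 1/4, H(X|Y=0) = 1.0000
  p(Y=1) = 3/4, H(X|Y=1) = 1.0000
H(X|Y) = 0.2500×1.0000 + 0.7500×1.0000 = 1.0000 bits


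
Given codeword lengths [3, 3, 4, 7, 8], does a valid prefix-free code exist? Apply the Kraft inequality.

Kraft inequality: Σ 2^(-l_i) ≤ 1 for prefix-free code
Calculating: 2^(-3) + 2^(-3) + 2^(-4) + 2^(-7) + 2^(-8)
= 0.125 + 0.125 + 0.0625 + 0.0078125 + 0.00390625
= 0.3242
Since 0.3242 ≤ 1, prefix-free code exists


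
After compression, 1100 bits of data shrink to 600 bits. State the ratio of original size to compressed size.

Compression ratio = Original / Compressed
= 1100 / 600 = 1.83:1


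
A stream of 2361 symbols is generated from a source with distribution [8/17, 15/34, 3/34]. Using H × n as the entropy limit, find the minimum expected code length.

Entropy H = 1.3416 bits/symbol
Minimum bits = H × n = 1.3416 × 2361
= 3167.59 bits


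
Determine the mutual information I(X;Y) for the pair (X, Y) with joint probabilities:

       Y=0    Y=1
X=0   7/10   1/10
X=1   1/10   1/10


H(X) = 0.7219, H(Y) = 0.7219, H(X,Y) = 1.3568
I(X;Y) = H(X) + H(Y) - H(X,Y) = 0.0871 bits


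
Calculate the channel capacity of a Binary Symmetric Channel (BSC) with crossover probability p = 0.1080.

For BSC with error probability p:
C = 1 - H(p) where H(p) is binary entropy
H(0.1080) = -0.1080 × log₂(0.1080) - 0.8920 × log₂(0.8920)
H(p) = 0.4939
C = 1 - 0.4939 = 0.5061 bits/use


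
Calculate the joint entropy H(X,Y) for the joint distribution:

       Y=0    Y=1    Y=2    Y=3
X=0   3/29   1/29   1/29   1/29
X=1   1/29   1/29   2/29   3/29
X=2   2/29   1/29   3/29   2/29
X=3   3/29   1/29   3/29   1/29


H(X,Y) = -Σ p(x,y) log₂ p(x,y)
  p(0,0)=3/29: -0.1034 × log₂(0.1034) = 0.3386
  p(0,1)=1/29: -0.0345 × log₂(0.0345) = 0.1675
  p(0,2)=1/29: -0.0345 × log₂(0.0345) = 0.1675
  p(0,3)=1/29: -0.0345 × log₂(0.0345) = 0.1675
  p(1,0)=1/29: -0.0345 × log₂(0.0345) = 0.1675
  p(1,1)=1/29: -0.0345 × log₂(0.0345) = 0.1675
  p(1,2)=2/29: -0.0690 × log₂(0.0690) = 0.2661
  p(1,3)=3/29: -0.1034 × log₂(0.1034) = 0.3386
  p(2,0)=2/29: -0.0690 × log₂(0.0690) = 0.2661
  p(2,1)=1/29: -0.0345 × log₂(0.0345) = 0.1675
  p(2,2)=3/29: -0.1034 × log₂(0.1034) = 0.3386
  p(2,3)=2/29: -0.0690 × log₂(0.0690) = 0.2661
  p(3,0)=3/29: -0.1034 × log₂(0.1034) = 0.3386
  p(3,1)=1/29: -0.0345 × log₂(0.0345) = 0.1675
  p(3,2)=3/29: -0.1034 × log₂(0.1034) = 0.3386
  p(3,3)=1/29: -0.0345 × log₂(0.0345) = 0.1675
H(X,Y) = 3.8313 bits


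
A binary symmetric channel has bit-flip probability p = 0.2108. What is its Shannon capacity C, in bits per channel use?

For BSC with error probability p:
C = 1 - H(p) where H(p) is binary entropy
H(0.2108) = -0.2108 × log₂(0.2108) - 0.7892 × log₂(0.7892)
H(p) = 0.7430
C = 1 - 0.7430 = 0.2570 bits/use


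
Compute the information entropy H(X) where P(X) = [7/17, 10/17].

H(X) = -Σ p(x) log₂ p(x)
  -7/17 × log₂(7/17) = 0.5271
  -10/17 × log₂(10/17) = 0.4503
H(X) = 0.9774 bits


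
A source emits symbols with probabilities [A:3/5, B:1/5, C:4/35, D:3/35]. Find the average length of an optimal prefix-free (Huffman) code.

Huffman tree construction:
Combine smallest probabilities repeatedly
Resulting codes:
  A: 1 (length 1)
  B: 00 (length 2)
  C: 011 (length 3)
  D: 010 (length 3)
Average length = Σ p(s) × length(s) = 1.6000 bits


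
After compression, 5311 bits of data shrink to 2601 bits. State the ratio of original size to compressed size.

Compression ratio = Original / Compressed
= 5311 / 2601 = 2.04:1


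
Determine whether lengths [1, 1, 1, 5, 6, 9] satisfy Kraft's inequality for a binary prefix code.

Kraft inequality: Σ 2^(-l_i) ≤ 1 for prefix-free code
Calculating: 2^(-1) + 2^(-1) + 2^(-1) + 2^(-5) + 2^(-6) + 2^(-9)
= 0.5 + 0.5 + 0.5 + 0.03125 + 0.015625 + 0.001953125
= 1.5488
Since 1.5488 > 1, prefix-free code does not exist


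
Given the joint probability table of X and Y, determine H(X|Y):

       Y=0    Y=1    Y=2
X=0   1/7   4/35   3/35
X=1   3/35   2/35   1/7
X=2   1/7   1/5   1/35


H(X|Y) = Σ_y p(y) H(X|Y=y)
  p(Y=0) = 13/35, H(X|Y=0) = 1.5486
  p(Y=1) = 13/35, H(X|Y=1) = 1.4196
  p(Y=2) = 9/35, H(X|Y=2) = 1.3516
H(X|Y) = 0.3714×1.5486 + 0.3714×1.4196 + 0.2571×1.3516 = 1.4500 bits


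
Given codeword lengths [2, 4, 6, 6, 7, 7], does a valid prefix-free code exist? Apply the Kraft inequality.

Kraft inequality: Σ 2^(-l_i) ≤ 1 for prefix-free code
Calculating: 2^(-2) + 2^(-4) + 2^(-6) + 2^(-6) + 2^(-7) + 2^(-7)
= 0.25 + 0.0625 + 0.015625 + 0.015625 + 0.0078125 + 0.0078125
= 0.3594
Since 0.3594 ≤ 1, prefix-free code exists


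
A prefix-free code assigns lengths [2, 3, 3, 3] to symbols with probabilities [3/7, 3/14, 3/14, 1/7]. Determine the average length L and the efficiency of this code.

Average length L = Σ p_i × l_i = 2.5714 bits
Entropy H = 1.8774 bits
Efficiency η = H/L × 100% = 73.01%


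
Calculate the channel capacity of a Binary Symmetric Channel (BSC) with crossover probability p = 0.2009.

For BSC with error probability p:
C = 1 - H(p) where H(p) is binary entropy
H(0.2009) = -0.2009 × log₂(0.2009) - 0.7991 × log₂(0.7991)
H(p) = 0.7237
C = 1 - 0.7237 = 0.2763 bits/use


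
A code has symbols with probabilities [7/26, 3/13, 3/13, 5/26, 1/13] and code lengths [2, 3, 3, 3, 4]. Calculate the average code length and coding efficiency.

Average length L = Σ p_i × l_i = 2.8077 bits
Entropy H = 2.2281 bits
Efficiency η = H/L × 100% = 79.36%


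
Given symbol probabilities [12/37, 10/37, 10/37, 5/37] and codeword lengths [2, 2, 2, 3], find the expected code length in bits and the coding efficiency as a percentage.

Average length L = Σ p_i × l_i = 2.1351 bits
Entropy H = 1.9374 bits
Efficiency η = H/L × 100% = 90.74%


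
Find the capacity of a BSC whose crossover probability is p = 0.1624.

For BSC with error probability p:
C = 1 - H(p) where H(p) is binary entropy
H(0.1624) = -0.1624 × log₂(0.1624) - 0.8376 × log₂(0.8376)
H(p) = 0.6400
C = 1 - 0.6400 = 0.3600 bits/use


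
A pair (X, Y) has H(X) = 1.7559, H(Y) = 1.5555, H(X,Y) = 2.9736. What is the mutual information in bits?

I(X;Y) = H(X) + H(Y) - H(X,Y)
I(X;Y) = 1.7559 + 1.5555 - 2.9736 = 0.3378 bits


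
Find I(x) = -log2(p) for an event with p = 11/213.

Information content I(x) = -log₂(p(x))
I = -log₂(11/213) = -log₂(0.0516)
I = 4.2753 bits


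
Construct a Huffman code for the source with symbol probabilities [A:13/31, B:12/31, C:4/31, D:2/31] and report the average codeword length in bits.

Huffman tree construction:
Combine smallest probabilities repeatedly
Resulting codes:
  A: 0 (length 1)
  B: 11 (length 2)
  C: 101 (length 3)
  D: 100 (length 3)
Average length = Σ p(s) × length(s) = 1.7742 bits


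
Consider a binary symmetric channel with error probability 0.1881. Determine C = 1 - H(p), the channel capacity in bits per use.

For BSC with error probability p:
C = 1 - H(p) where H(p) is binary entropy
H(0.1881) = -0.1881 × log₂(0.1881) - 0.8119 × log₂(0.8119)
H(p) = 0.6975
C = 1 - 0.6975 = 0.3025 bits/use


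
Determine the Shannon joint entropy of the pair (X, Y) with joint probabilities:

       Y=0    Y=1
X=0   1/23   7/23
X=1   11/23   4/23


H(X,Y) = -Σ p(x,y) log₂ p(x,y)
  p(0,0)=1/23: -0.0435 × log₂(0.0435) = 0.1967
  p(0,1)=7/23: -0.3043 × log₂(0.3043) = 0.5223
  p(1,0)=11/23: -0.4783 × log₂(0.4783) = 0.5089
  p(1,1)=4/23: -0.1739 × log₂(0.1739) = 0.4389
H(X,Y) = 1.6668 bits


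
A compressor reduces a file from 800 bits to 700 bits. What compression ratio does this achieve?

Compression ratio = Original / Compressed
= 800 / 700 = 1.14:1


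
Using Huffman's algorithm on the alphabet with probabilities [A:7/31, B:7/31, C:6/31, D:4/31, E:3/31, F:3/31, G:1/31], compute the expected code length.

Huffman tree construction:
Combine smallest probabilities repeatedly
Resulting codes:
  A: 00 (length 2)
  B: 01 (length 2)
  C: 111 (length 3)
  D: 101 (length 3)
  E: 1101 (length 4)
  F: 100 (length 3)
  G: 1100 (length 4)
Average length = Σ p(s) × length(s) = 2.6774 bits


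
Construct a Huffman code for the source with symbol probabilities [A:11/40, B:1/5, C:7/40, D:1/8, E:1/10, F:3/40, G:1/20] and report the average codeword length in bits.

Huffman tree construction:
Combine smallest probabilities repeatedly
Resulting codes:
  A: 10 (length 2)
  B: 00 (length 2)
  C: 111 (length 3)
  D: 011 (length 3)
  E: 010 (length 3)
  F: 1101 (length 4)
  G: 1100 (length 4)
Average length = Σ p(s) × length(s) = 2.6500 bits


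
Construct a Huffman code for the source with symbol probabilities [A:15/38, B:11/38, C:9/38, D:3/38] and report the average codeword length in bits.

Huffman tree construction:
Combine smallest probabilities repeatedly
Resulting codes:
  A: 0 (length 1)
  B: 10 (length 2)
  C: 111 (length 3)
  D: 110 (length 3)
Average length = Σ p(s) × length(s) = 1.9211 bits


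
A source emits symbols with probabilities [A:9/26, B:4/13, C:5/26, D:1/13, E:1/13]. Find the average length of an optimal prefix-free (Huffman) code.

Huffman tree construction:
Combine smallest probabilities repeatedly
Resulting codes:
  A: 11 (length 2)
  B: 10 (length 2)
  C: 01 (length 2)
  D: 000 (length 3)
  E: 001 (length 3)
Average length = Σ p(s) × length(s) = 2.1538 bits


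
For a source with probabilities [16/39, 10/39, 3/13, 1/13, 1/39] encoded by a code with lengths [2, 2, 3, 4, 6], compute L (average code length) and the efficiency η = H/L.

Average length L = Σ p_i × l_i = 2.4872 bits
Entropy H = 1.9392 bits
Efficiency η = H/L × 100% = 77.97%


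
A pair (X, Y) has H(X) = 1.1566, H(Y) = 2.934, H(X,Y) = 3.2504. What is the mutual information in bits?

I(X;Y) = H(X) + H(Y) - H(X,Y)
I(X;Y) = 1.1566 + 2.934 - 3.2504 = 0.8402 bits


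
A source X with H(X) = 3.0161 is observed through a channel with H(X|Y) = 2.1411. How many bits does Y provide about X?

I(X;Y) = H(X) - H(X|Y)
I(X;Y) = 3.0161 - 2.1411 = 0.875 bits


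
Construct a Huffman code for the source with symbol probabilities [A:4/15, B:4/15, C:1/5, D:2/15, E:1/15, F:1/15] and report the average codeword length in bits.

Huffman tree construction:
Combine smallest probabilities repeatedly
Resulting codes:
  A: 01 (length 2)
  B: 10 (length 2)
  C: 00 (length 2)
  D: 110 (length 3)
  E: 1110 (length 4)
  F: 1111 (length 4)
Average length = Σ p(s) × length(s) = 2.4000 bits


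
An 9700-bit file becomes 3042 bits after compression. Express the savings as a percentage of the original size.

Space savings = (1 - Compressed/Original) × 100%
= (1 - 3042/9700) × 100%
= 68.64%


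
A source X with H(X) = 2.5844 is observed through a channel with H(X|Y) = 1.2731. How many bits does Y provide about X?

I(X;Y) = H(X) - H(X|Y)
I(X;Y) = 2.5844 - 1.2731 = 1.3113 bits


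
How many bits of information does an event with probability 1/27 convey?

Information content I(x) = -log₂(p(x))
I = -log₂(1/27) = -log₂(0.0370)
I = 4.7549 bits


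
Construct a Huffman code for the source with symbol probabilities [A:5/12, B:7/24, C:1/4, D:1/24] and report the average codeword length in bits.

Huffman tree construction:
Combine smallest probabilities repeatedly
Resulting codes:
  A: 0 (length 1)
  B: 10 (length 2)
  C: 111 (length 3)
  D: 110 (length 3)
Average length = Σ p(s) × length(s) = 1.8750 bits


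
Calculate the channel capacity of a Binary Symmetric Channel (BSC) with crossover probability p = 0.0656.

For BSC with error probability p:
C = 1 - H(p) where H(p) is binary entropy
H(0.0656) = -0.0656 × log₂(0.0656) - 0.9344 × log₂(0.9344)
H(p) = 0.3493
C = 1 - 0.3493 = 0.6507 bits/use


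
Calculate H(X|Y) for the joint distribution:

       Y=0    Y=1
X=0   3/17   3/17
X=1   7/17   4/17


H(X|Y) = Σ_y p(y) H(X|Y=y)
  p(Y=0) = 10/17, H(X|Y=0) = 0.8813
  p(Y=1) = 7/17, H(X|Y=1) = 0.9852
H(X|Y) = 0.5882×0.8813 + 0.4118×0.9852 = 0.9241 bits


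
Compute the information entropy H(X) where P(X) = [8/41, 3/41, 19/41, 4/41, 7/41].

H(X) = -Σ p(x) log₂ p(x)
  -8/41 × log₂(8/41) = 0.4600
  -3/41 × log₂(3/41) = 0.2760
  -19/41 × log₂(19/41) = 0.5142
  -4/41 × log₂(4/41) = 0.3276
  -7/41 × log₂(7/41) = 0.4354
H(X) = 2.0132 bits


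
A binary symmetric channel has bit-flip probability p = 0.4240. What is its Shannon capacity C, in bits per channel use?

For BSC with error probability p:
C = 1 - H(p) where H(p) is binary entropy
H(0.4240) = -0.4240 × log₂(0.4240) - 0.5760 × log₂(0.5760)
H(p) = 0.9833
C = 1 - 0.9833 = 0.0167 bits/use


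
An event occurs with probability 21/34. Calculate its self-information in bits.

Information content I(x) = -log₂(p(x))
I = -log₂(21/34) = -log₂(0.6176)
I = 0.6951 bits


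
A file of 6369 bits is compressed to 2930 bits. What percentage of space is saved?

Space savings = (1 - Compressed/Original) × 100%
= (1 - 2930/6369) × 100%
= 54.00%


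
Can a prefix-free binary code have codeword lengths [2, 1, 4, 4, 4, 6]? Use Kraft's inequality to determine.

Kraft inequality: Σ 2^(-l_i) ≤ 1 for prefix-free code
Calculating: 2^(-2) + 2^(-1) + 2^(-4) + 2^(-4) + 2^(-4) + 2^(-6)
= 0.25 + 0.5 + 0.0625 + 0.0625 + 0.0625 + 0.015625
= 0.9531
Since 0.9531 ≤ 1, prefix-free code exists


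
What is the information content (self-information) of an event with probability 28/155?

Information content I(x) = -log₂(p(x))
I = -log₂(28/155) = -log₂(0.1806)
I = 2.4688 bits


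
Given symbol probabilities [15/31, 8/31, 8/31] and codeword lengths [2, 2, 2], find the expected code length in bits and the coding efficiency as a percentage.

Average length L = Σ p_i × l_i = 2.0000 bits
Entropy H = 1.5154 bits
Efficiency η = H/L × 100% = 75.77%


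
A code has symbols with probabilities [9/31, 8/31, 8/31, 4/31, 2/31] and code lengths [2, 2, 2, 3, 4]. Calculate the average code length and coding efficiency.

Average length L = Σ p_i × l_i = 2.2581 bits
Entropy H = 2.1629 bits
Efficiency η = H/L × 100% = 95.79%


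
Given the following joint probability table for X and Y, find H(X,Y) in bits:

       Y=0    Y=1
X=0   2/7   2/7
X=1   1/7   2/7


H(X,Y) = -Σ p(x,y) log₂ p(x,y)
  p(0,0)=2/7: -0.2857 × log₂(0.2857) = 0.5164
  p(0,1)=2/7: -0.2857 × log₂(0.2857) = 0.5164
  p(1,0)=1/7: -0.1429 × log₂(0.1429) = 0.4011
  p(1,1)=2/7: -0.2857 × log₂(0.2857) = 0.5164
H(X,Y) = 1.9502 bits


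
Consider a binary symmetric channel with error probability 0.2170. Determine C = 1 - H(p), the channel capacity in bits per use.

For BSC with error probability p:
C = 1 - H(p) where H(p) is binary entropy
H(0.2170) = -0.2170 × log₂(0.2170) - 0.7830 × log₂(0.7830)
H(p) = 0.7547
C = 1 - 0.7547 = 0.2453 bits/use


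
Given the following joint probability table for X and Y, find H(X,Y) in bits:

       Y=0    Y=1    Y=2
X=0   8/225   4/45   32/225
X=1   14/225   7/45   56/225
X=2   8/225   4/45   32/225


H(X,Y) = -Σ p(x,y) log₂ p(x,y)
  p(0,0)=8/225: -0.0356 × log₂(0.0356) = 0.1712
  p(0,1)=4/45: -0.0889 × log₂(0.0889) = 0.3104
  p(0,2)=32/225: -0.1422 × log₂(0.1422) = 0.4002
  p(1,0)=14/225: -0.0622 × log₂(0.0622) = 0.2493
  p(1,1)=7/45: -0.1556 × log₂(0.1556) = 0.4176
  p(1,2)=56/225: -0.2489 × log₂(0.2489) = 0.4994
  p(2,0)=8/225: -0.0356 × log₂(0.0356) = 0.1712
  p(2,1)=4/45: -0.0889 × log₂(0.0889) = 0.3104
  p(2,2)=32/225: -0.1422 × log₂(0.1422) = 0.4002
H(X,Y) = 2.9297 bits


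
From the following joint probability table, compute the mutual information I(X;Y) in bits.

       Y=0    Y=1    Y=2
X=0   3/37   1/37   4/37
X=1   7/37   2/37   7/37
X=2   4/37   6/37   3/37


H(X) = 1.5309, H(Y) = 1.5571, H(X,Y) = 2.9845
I(X;Y) = H(X) + H(Y) - H(X,Y) = 0.1035 bits


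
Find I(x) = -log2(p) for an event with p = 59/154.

Information content I(x) = -log₂(p(x))
I = -log₂(59/154) = -log₂(0.3831)
I = 1.3841 bits


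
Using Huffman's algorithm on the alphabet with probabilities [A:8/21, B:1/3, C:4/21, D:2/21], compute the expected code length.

Huffman tree construction:
Combine smallest probabilities repeatedly
Resulting codes:
  A: 0 (length 1)
  B: 11 (length 2)
  C: 101 (length 3)
  D: 100 (length 3)
Average length = Σ p(s) × length(s) = 1.9048 bits


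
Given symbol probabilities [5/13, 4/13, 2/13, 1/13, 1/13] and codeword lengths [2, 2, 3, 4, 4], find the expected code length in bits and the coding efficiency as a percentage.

Average length L = Σ p_i × l_i = 2.4615 bits
Entropy H = 2.0382 bits
Efficiency η = H/L × 100% = 82.80%


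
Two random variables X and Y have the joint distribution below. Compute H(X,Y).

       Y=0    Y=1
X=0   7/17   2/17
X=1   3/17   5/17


H(X,Y) = -Σ p(x,y) log₂ p(x,y)
  p(0,0)=7/17: -0.4118 × log₂(0.4118) = 0.5271
  p(0,1)=2/17: -0.1176 × log₂(0.1176) = 0.3632
  p(1,0)=3/17: -0.1765 × log₂(0.1765) = 0.4416
  p(1,1)=5/17: -0.2941 × log₂(0.2941) = 0.5193
H(X,Y) = 1.8512 bits


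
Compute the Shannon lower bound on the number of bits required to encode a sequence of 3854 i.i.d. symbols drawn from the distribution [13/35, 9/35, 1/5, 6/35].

Entropy H = 1.9351 bits/symbol
Minimum bits = H × n = 1.9351 × 3854
= 7457.89 bits


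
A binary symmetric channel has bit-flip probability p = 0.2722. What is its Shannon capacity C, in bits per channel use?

For BSC with error probability p:
C = 1 - H(p) where H(p) is binary entropy
H(0.2722) = -0.2722 × log₂(0.2722) - 0.7278 × log₂(0.7278)
H(p) = 0.8446
C = 1 - 0.8446 = 0.1554 bits/use


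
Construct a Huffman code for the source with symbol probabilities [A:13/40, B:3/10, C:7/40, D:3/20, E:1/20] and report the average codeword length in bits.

Huffman tree construction:
Combine smallest probabilities repeatedly
Resulting codes:
  A: 11 (length 2)
  B: 10 (length 2)
  C: 00 (length 2)
  D: 011 (length 3)
  E: 010 (length 3)
Average length = Σ p(s) × length(s) = 2.2000 bits


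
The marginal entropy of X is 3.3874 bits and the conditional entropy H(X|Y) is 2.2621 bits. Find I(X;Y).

I(X;Y) = H(X) - H(X|Y)
I(X;Y) = 3.3874 - 2.2621 = 1.1253 bits


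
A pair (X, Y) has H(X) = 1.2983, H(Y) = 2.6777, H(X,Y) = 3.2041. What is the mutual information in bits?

I(X;Y) = H(X) + H(Y) - H(X,Y)
I(X;Y) = 1.2983 + 2.6777 - 3.2041 = 0.7719 bits


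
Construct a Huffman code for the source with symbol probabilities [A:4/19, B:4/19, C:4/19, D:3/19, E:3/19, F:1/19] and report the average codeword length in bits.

Huffman tree construction:
Combine smallest probabilities repeatedly
Resulting codes:
  A: 111 (length 3)
  B: 00 (length 2)
  C: 01 (length 2)
  D: 101 (length 3)
  E: 110 (length 3)
  F: 100 (length 3)
Average length = Σ p(s) × length(s) = 2.5789 bits


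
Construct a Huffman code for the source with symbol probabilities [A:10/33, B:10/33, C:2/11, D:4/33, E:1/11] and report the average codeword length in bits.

Huffman tree construction:
Combine smallest probabilities repeatedly
Resulting codes:
  A: 10 (length 2)
  B: 11 (length 2)
  C: 00 (length 2)
  D: 011 (length 3)
  E: 010 (length 3)
Average length = Σ p(s) × length(s) = 2.2121 bits


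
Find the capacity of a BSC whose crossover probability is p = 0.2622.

For BSC with error probability p:
C = 1 - H(p) where H(p) is binary entropy
H(0.2622) = -0.2622 × log₂(0.2622) - 0.7378 × log₂(0.7378)
H(p) = 0.8300
C = 1 - 0.8300 = 0.1700 bits/use


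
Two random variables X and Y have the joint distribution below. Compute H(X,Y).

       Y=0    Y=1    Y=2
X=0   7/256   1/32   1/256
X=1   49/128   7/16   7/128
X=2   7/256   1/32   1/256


H(X,Y) = -Σ p(x,y) log₂ p(x,y)
  p(0,0)=7/256: -0.0273 × log₂(0.0273) = 0.1420
  p(0,1)=1/32: -0.0312 × log₂(0.0312) = 0.1562
  p(0,2)=1/256: -0.0039 × log₂(0.0039) = 0.0312
  p(1,0)=49/128: -0.3828 × log₂(0.3828) = 0.5303
  p(1,1)=7/16: -0.4375 × log₂(0.4375) = 0.5218
  p(1,2)=7/128: -0.0547 × log₂(0.0547) = 0.2293
  p(2,0)=7/256: -0.0273 × log₂(0.0273) = 0.1420
  p(2,1)=1/32: -0.0312 × log₂(0.0312) = 0.1562
  p(2,2)=1/256: -0.0039 × log₂(0.0039) = 0.0312
H(X,Y) = 1.9403 bits


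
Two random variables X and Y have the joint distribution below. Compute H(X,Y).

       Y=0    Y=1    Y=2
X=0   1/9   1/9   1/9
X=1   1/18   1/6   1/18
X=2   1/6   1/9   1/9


H(X,Y) = -Σ p(x,y) log₂ p(x,y)
  p(0,0)=1/9: -0.1111 × log₂(0.1111) = 0.3522
  p(0,1)=1/9: -0.1111 × log₂(0.1111) = 0.3522
  p(0,2)=1/9: -0.1111 × log₂(0.1111) = 0.3522
  p(1,0)=1/18: -0.0556 × log₂(0.0556) = 0.2317
  p(1,1)=1/6: -0.1667 × log₂(0.1667) = 0.4308
  p(1,2)=1/18: -0.0556 × log₂(0.0556) = 0.2317
  p(2,0)=1/6: -0.1667 × log₂(0.1667) = 0.4308
  p(2,1)=1/9: -0.1111 × log₂(0.1111) = 0.3522
  p(2,2)=1/9: -0.1111 × log₂(0.1111) = 0.3522
H(X,Y) = 3.0860 bits


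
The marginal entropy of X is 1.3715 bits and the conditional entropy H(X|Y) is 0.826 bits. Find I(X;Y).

I(X;Y) = H(X) - H(X|Y)
I(X;Y) = 1.3715 - 0.826 = 0.5455 bits


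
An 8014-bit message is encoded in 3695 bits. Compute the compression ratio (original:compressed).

Compression ratio = Original / Compressed
= 8014 / 3695 = 2.17:1


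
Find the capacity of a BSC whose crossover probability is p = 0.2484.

For BSC with error probability p:
C = 1 - H(p) where H(p) is binary entropy
H(0.2484) = -0.2484 × log₂(0.2484) - 0.7516 × log₂(0.7516)
H(p) = 0.8087
C = 1 - 0.8087 = 0.1913 bits/use


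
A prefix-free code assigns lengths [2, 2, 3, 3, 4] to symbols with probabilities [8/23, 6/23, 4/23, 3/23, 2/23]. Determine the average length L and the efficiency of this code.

Average length L = Σ p_i × l_i = 2.4783 bits
Entropy H = 2.1642 bits
Efficiency η = H/L × 100% = 87.33%


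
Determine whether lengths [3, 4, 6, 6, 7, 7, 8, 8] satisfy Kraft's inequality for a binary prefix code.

Kraft inequality: Σ 2^(-l_i) ≤ 1 for prefix-free code
Calculating: 2^(-3) + 2^(-4) + 2^(-6) + 2^(-6) + 2^(-7) + 2^(-7) + 2^(-8) + 2^(-8)
= 0.125 + 0.0625 + 0.015625 + 0.015625 + 0.0078125 + 0.0078125 + 0.00390625 + 0.00390625
= 0.2422
Since 0.2422 ≤ 1, prefix-free code exists


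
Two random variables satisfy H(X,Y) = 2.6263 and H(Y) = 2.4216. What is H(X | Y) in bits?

Chain rule: H(X,Y) = H(X|Y) + H(Y)
H(X|Y) = H(X,Y) - H(Y) = 2.6263 - 2.4216 = 0.2047 bits


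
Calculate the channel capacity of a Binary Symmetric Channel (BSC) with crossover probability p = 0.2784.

For BSC with error probability p:
C = 1 - H(p) where H(p) is binary entropy
H(0.2784) = -0.2784 × log₂(0.2784) - 0.7216 × log₂(0.7216)
H(p) = 0.8533
C = 1 - 0.8533 = 0.1467 bits/use


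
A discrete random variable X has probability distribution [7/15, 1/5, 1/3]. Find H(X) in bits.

H(X) = -Σ p(x) log₂ p(x)
  -7/15 × log₂(7/15) = 0.5131
  -1/5 × log₂(1/5) = 0.4644
  -1/3 × log₂(1/3) = 0.5283
H(X) = 1.5058 bits


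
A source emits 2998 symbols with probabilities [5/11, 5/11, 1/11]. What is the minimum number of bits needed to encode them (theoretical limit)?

Entropy H = 1.3486 bits/symbol
Minimum bits = H × n = 1.3486 × 2998
= 4043.07 bits


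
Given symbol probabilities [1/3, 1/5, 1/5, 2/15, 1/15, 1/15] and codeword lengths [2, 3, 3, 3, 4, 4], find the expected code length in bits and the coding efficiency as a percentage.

Average length L = Σ p_i × l_i = 2.8000 bits
Entropy H = 2.3656 bits
Efficiency η = H/L × 100% = 84.49%


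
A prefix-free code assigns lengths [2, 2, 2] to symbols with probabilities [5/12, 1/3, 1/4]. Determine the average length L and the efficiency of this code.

Average length L = Σ p_i × l_i = 2.0000 bits
Entropy H = 1.5546 bits
Efficiency η = H/L × 100% = 77.73%


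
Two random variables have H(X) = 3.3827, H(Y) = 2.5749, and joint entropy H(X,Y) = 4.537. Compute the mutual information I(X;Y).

I(X;Y) = H(X) + H(Y) - H(X,Y)
I(X;Y) = 3.3827 + 2.5749 - 4.537 = 1.4206 bits


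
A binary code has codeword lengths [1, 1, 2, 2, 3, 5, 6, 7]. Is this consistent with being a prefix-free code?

Kraft inequality: Σ 2^(-l_i) ≤ 1 for prefix-free code
Calculating: 2^(-1) + 2^(-1) + 2^(-2) + 2^(-2) + 2^(-3) + 2^(-5) + 2^(-6) + 2^(-7)
= 0.5 + 0.5 + 0.25 + 0.25 + 0.125 + 0.03125 + 0.015625 + 0.0078125
= 1.6797
Since 1.6797 > 1, prefix-free code does not exist


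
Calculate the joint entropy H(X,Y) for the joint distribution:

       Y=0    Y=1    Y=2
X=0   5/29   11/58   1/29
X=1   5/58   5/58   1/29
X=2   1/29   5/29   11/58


H(X,Y) = -Σ p(x,y) log₂ p(x,y)
  p(0,0)=5/29: -0.1724 × log₂(0.1724) = 0.4373
  p(0,1)=11/58: -0.1897 × log₂(0.1897) = 0.4549
  p(0,2)=1/29: -0.0345 × log₂(0.0345) = 0.1675
  p(1,0)=5/58: -0.0862 × log₂(0.0862) = 0.3048
  p(1,1)=5/58: -0.0862 × log₂(0.0862) = 0.3048
  p(1,2)=1/29: -0.0345 × log₂(0.0345) = 0.1675
  p(2,0)=1/29: -0.0345 × log₂(0.0345) = 0.1675
  p(2,1)=5/29: -0.1724 × log₂(0.1724) = 0.4373
  p(2,2)=11/58: -0.1897 × log₂(0.1897) = 0.4549
H(X,Y) = 2.8965 bits


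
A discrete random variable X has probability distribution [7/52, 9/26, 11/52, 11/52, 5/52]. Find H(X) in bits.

H(X) = -Σ p(x) log₂ p(x)
  -7/52 × log₂(7/52) = 0.3895
  -9/26 × log₂(9/26) = 0.5298
  -11/52 × log₂(11/52) = 0.4741
  -11/52 × log₂(11/52) = 0.4741
  -5/52 × log₂(5/52) = 0.3249
H(X) = 2.1922 bits


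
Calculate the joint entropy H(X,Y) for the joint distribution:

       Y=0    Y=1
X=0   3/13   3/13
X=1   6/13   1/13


H(X,Y) = -Σ p(x,y) log₂ p(x,y)
  p(0,0)=3/13: -0.2308 × log₂(0.2308) = 0.4882
  p(0,1)=3/13: -0.2308 × log₂(0.2308) = 0.4882
  p(1,0)=6/13: -0.4615 × log₂(0.4615) = 0.5148
  p(1,1)=1/13: -0.0769 × log₂(0.0769) = 0.2846
H(X,Y) = 1.7759 bits


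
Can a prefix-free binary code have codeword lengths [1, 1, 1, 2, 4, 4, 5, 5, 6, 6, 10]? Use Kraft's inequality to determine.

Kraft inequality: Σ 2^(-l_i) ≤ 1 for prefix-free code
Calculating: 2^(-1) + 2^(-1) + 2^(-1) + 2^(-2) + 2^(-4) + 2^(-4) + 2^(-5) + 2^(-5) + 2^(-6) + 2^(-6) + 2^(-10)
= 0.5 + 0.5 + 0.5 + 0.25 + 0.0625 + 0.0625 + 0.03125 + 0.03125 + 0.015625 + 0.015625 + 0.0009765625
= 1.9697
Since 1.9697 > 1, prefix-free code does not exist


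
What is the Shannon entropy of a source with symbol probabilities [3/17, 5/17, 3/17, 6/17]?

H(X) = -Σ p(x) log₂ p(x)
  -3/17 × log₂(3/17) = 0.4416
  -5/17 × log₂(5/17) = 0.5193
  -3/17 × log₂(3/17) = 0.4416
  -6/17 × log₂(6/17) = 0.5303
H(X) = 1.9328 bits


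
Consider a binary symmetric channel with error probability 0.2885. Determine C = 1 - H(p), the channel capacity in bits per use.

For BSC with error probability p:
C = 1 - H(p) where H(p) is binary entropy
H(0.2885) = -0.2885 × log₂(0.2885) - 0.7115 × log₂(0.7115)
H(p) = 0.8668
C = 1 - 0.8668 = 0.1332 bits/use


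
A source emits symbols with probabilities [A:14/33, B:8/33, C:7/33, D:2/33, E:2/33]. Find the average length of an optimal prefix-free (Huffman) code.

Huffman tree construction:
Combine smallest probabilities repeatedly
Resulting codes:
  A: 0 (length 1)
  B: 10 (length 2)
  C: 111 (length 3)
  D: 1100 (length 4)
  E: 1101 (length 4)
Average length = Σ p(s) × length(s) = 2.0303 bits


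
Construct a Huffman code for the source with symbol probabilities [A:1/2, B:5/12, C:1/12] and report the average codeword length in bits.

Huffman tree construction:
Combine smallest probabilities repeatedly
Resulting codes:
  A: 0 (length 1)
  B: 11 (length 2)
  C: 10 (length 2)
Average length = Σ p(s) × length(s) = 1.5000 bits


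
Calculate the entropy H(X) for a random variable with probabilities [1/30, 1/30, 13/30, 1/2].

H(X) = -Σ p(x) log₂ p(x)
  -1/30 × log₂(1/30) = 0.1636
  -1/30 × log₂(1/30) = 0.1636
  -13/30 × log₂(13/30) = 0.5228
  -1/2 × log₂(1/2) = 0.5000
H(X) = 1.3499 bits


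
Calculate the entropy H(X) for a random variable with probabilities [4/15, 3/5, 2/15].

H(X) = -Σ p(x) log₂ p(x)
  -4/15 × log₂(4/15) = 0.5085
  -3/5 × log₂(3/5) = 0.4422
  -2/15 × log₂(2/15) = 0.3876
H(X) = 1.3383 bits


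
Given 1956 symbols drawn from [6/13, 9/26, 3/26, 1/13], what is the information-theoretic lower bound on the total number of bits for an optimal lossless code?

Entropy H = 1.6888 bits/symbol
Minimum bits = H × n = 1.6888 × 1956
= 3303.21 bits


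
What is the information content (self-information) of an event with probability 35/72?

Information content I(x) = -log₂(p(x))
I = -log₂(35/72) = -log₂(0.4861)
I = 1.0406 bits


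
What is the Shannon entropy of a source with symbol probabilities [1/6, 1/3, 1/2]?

H(X) = -Σ p(x) log₂ p(x)
  -1/6 × log₂(1/6) = 0.4308
  -1/3 × log₂(1/3) = 0.5283
  -1/2 × log₂(1/2) = 0.5000
H(X) = 1.4591 bits


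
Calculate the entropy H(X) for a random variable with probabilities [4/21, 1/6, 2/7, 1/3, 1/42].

H(X) = -Σ p(x) log₂ p(x)
  -4/21 × log₂(4/21) = 0.4557
  -1/6 × log₂(1/6) = 0.4308
  -2/7 × log₂(2/7) = 0.5164
  -1/3 × log₂(1/3) = 0.5283
  -1/42 × log₂(1/42) = 0.1284
H(X) = 2.0596 bits


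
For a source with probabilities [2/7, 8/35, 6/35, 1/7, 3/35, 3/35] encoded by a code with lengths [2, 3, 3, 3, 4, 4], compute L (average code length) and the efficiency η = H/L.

Average length L = Σ p_i × l_i = 2.8857 bits
Entropy H = 2.4479 bits
Efficiency η = H/L × 100% = 84.83%


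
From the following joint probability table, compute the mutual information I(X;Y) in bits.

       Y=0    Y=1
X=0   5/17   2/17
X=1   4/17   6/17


H(X) = 0.9774, H(Y) = 0.9975, H(X,Y) = 1.9040
I(X;Y) = H(X) + H(Y) - H(X,Y) = 0.0710 bits


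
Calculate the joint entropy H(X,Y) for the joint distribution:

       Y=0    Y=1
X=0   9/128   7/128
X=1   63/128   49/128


H(X,Y) = -Σ p(x,y) log₂ p(x,y)
  p(0,0)=9/128: -0.0703 × log₂(0.0703) = 0.2693
  p(0,1)=7/128: -0.0547 × log₂(0.0547) = 0.2293
  p(1,0)=63/128: -0.4922 × log₂(0.4922) = 0.5034
  p(1,1)=49/128: -0.3828 × log₂(0.3828) = 0.5303
H(X,Y) = 1.5323 bits


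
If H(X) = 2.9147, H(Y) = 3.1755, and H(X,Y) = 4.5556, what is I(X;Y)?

I(X;Y) = H(X) + H(Y) - H(X,Y)
I(X;Y) = 2.9147 + 3.1755 - 4.5556 = 1.5346 bits


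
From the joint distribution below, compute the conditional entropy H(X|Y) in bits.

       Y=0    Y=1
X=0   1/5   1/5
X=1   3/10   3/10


H(X|Y) = Σ_y p(y) H(X|Y=y)
  p(Y=0) = 1/2, H(X|Y=0) = 0.9710
  p(Y=1) = 1/2, H(X|Y=1) = 0.9710
H(X|Y) = 0.5000×0.9710 + 0.5000×0.9710 = 0.9710 bits


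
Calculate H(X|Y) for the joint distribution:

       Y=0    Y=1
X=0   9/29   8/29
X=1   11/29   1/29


H(X|Y) = Σ_y p(y) H(X|Y=y)
  p(Y=0) = 20/29, H(X|Y=0) = 0.9928
  p(Y=1) = 9/29, H(X|Y=1) = 0.5033
H(X|Y) = 0.6897×0.9928 + 0.3103×0.5033 = 0.8409 bits


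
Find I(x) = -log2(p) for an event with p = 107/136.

Information content I(x) = -log₂(p(x))
I = -log₂(107/136) = -log₂(0.7868)
I = 0.3460 bits


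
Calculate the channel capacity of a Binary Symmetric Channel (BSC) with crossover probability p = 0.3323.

For BSC with error probability p:
C = 1 - H(p) where H(p) is binary entropy
H(0.3323) = -0.3323 × log₂(0.3323) - 0.6677 × log₂(0.6677)
H(p) = 0.9173
C = 1 - 0.9173 = 0.0827 bits/use


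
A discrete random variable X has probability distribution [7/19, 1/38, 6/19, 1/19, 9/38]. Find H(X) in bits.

H(X) = -Σ p(x) log₂ p(x)
  -7/19 × log₂(7/19) = 0.5307
  -1/38 × log₂(1/38) = 0.1381
  -6/19 × log₂(6/19) = 0.5251
  -1/19 × log₂(1/19) = 0.2236
  -9/38 × log₂(9/38) = 0.4922
H(X) = 1.9097 bits


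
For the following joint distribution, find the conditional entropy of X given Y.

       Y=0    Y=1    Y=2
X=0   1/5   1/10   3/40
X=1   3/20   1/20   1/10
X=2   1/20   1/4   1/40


H(X|Y) = Σ_y p(y) H(X|Y=y)
  p(Y=0) = 2/5, H(X|Y=0) = 1.4056
  p(Y=1) = 2/5, H(X|Y=1) = 1.2988
  p(Y=2) = 1/5, H(X|Y=2) = 1.4056
H(X|Y) = 0.4000×1.4056 + 0.4000×1.2988 + 0.2000×1.4056 = 1.3629 bits


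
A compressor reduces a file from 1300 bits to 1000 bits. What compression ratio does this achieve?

Compression ratio = Original / Compressed
= 1300 / 1000 = 1.30:1


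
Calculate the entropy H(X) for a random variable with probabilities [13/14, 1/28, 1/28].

H(X) = -Σ p(x) log₂ p(x)
  -13/14 × log₂(13/14) = 0.0993
  -1/28 × log₂(1/28) = 0.1717
  -1/28 × log₂(1/28) = 0.1717
H(X) = 0.4427 bits


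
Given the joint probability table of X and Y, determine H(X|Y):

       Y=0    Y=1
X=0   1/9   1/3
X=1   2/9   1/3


H(X|Y) = Σ_y p(y) H(X|Y=y)
  p(Y=0) = 1/3, H(X|Y=0) = 0.9183
  p(Y=1) = 2/3, H(X|Y=1) = 1.0000
H(X|Y) = 0.3333×0.9183 + 0.6667×1.0000 = 0.9728 bits


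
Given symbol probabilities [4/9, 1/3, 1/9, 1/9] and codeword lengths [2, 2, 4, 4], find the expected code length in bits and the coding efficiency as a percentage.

Average length L = Σ p_i × l_i = 2.4444 bits
Entropy H = 1.7527 bits
Efficiency η = H/L × 100% = 71.70%


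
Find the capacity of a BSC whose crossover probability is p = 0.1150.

For BSC with error probability p:
C = 1 - H(p) where H(p) is binary entropy
H(0.1150) = -0.1150 × log₂(0.1150) - 0.8850 × log₂(0.8850)
H(p) = 0.5148
C = 1 - 0.5148 = 0.4852 bits/use


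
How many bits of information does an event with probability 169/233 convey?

Information content I(x) = -log₂(p(x))
I = -log₂(169/233) = -log₂(0.7253)
I = 0.4633 bits


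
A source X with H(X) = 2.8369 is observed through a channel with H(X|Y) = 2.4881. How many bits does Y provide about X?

I(X;Y) = H(X) - H(X|Y)
I(X;Y) = 2.8369 - 2.4881 = 0.3488 bits


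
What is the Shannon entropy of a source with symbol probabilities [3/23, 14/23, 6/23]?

H(X) = -Σ p(x) log₂ p(x)
  -3/23 × log₂(3/23) = 0.3833
  -14/23 × log₂(14/23) = 0.4360
  -6/23 × log₂(6/23) = 0.5057
H(X) = 1.3250 bits


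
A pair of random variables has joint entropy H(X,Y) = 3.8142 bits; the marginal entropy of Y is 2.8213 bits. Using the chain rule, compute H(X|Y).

Chain rule: H(X,Y) = H(X|Y) + H(Y)
H(X|Y) = H(X,Y) - H(Y) = 3.8142 - 2.8213 = 0.9929 bits


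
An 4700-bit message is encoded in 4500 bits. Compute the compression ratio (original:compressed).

Compression ratio = Original / Compressed
= 4700 / 4500 = 1.04:1


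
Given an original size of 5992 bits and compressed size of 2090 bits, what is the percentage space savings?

Space savings = (1 - Compressed/Original) × 100%
= (1 - 2090/5992) × 100%
= 65.12%


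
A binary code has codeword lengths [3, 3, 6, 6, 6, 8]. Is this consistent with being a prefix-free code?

Kraft inequality: Σ 2^(-l_i) ≤ 1 for prefix-free code
Calculating: 2^(-3) + 2^(-3) + 2^(-6) + 2^(-6) + 2^(-6) + 2^(-8)
= 0.125 + 0.125 + 0.015625 + 0.015625 + 0.015625 + 0.00390625
= 0.3008
Since 0.3008 ≤ 1, prefix-free code exists


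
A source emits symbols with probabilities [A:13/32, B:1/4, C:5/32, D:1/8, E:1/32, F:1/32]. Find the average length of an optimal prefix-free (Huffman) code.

Huffman tree construction:
Combine smallest probabilities repeatedly
Resulting codes:
  A: 0 (length 1)
  B: 10 (length 2)
  C: 110 (length 3)
  D: 1111 (length 4)
  E: 11100 (length 5)
  F: 11101 (length 5)
Average length = Σ p(s) × length(s) = 2.1875 bits


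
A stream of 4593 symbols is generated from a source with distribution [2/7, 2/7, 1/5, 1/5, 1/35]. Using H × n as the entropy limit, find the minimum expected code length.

Entropy H = 2.1081 bits/symbol
Minimum bits = H × n = 2.1081 × 4593
= 9682.49 bits


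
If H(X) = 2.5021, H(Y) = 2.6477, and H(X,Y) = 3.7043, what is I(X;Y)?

I(X;Y) = H(X) + H(Y) - H(X,Y)
I(X;Y) = 2.5021 + 2.6477 - 3.7043 = 1.4455 bits


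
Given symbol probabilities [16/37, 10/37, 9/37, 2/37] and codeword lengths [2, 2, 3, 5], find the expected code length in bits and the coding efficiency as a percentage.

Average length L = Σ p_i × l_i = 2.4054 bits
Entropy H = 1.7568 bits
Efficiency η = H/L × 100% = 73.04%
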